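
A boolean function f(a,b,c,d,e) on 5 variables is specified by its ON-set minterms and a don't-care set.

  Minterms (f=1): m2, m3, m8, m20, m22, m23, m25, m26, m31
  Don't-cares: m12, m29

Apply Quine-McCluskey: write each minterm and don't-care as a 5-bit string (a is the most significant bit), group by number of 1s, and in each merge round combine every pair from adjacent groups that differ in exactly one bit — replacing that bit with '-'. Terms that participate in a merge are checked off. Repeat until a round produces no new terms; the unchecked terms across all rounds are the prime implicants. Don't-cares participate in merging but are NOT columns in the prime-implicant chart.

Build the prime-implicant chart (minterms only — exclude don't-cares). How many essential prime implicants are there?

5

size-2^0 implicants → 00010(✓)  00011(✓)  01000(✓)  01100(✓)  10100(✓)  10110(✓)  10111(✓)  11001(✓)  11010  11101(✓)  11111(✓)
size-2^1 implicants → 0001-  01-00  1-111  101-0  1011-  11-01  111-1
Unchecked terms (primes): 0001-, 01-00, 1-111, 101-0, 1011-, 11-01, 11010, 111-1
Minterm coverage:
  m2 ⊆ 0001- [E]
  m3 ⊆ 0001- [E]
  m8 ⊆ 01-00 [E]
  m20 ⊆ 101-0 [E]
  m22 ⊆ 101-0,1011-
  m23 ⊆ 1-111,1011-
  m25 ⊆ 11-01 [E]
  m26 ⊆ 11010 [E]
  m31 ⊆ 1-111,111-1
E = {0001-, 01-00, 101-0, 11-01, 11010}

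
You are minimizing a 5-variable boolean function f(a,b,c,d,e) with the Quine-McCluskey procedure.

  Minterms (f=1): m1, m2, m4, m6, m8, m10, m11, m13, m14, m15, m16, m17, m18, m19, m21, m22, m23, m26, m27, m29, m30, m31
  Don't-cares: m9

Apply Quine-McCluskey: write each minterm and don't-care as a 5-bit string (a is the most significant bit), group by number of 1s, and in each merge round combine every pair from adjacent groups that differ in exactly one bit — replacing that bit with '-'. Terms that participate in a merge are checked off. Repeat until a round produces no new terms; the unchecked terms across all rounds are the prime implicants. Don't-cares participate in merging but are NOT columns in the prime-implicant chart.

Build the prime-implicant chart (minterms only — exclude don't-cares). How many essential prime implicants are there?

[col 0] 00001*, 00010*, 00100*, 00110*, 01000*, 01001*, 01010*, 01011*, 01101*, 01110*, 01111*, 10000*, 10001*, 10010*, 10011*, 10101*, 10110*, 10111*, 11010*, 11011*, 11101*, 11110*, 11111*
[col 1] -0001, -0010*, -0110*, -1010*, -1011*, -1101*, -1110*, -1111*, 0-001, 0-010*, 0-110*, 00-10*, 001-0, 01-01*, 01-10*, 01-11*, 010-0*, 010-1*, 0100-*, 0101-*, 011-1*, 0111-*, 1-010*, 1-011*, 1-101*, 1-110*, 1-111*, 10-01*, 10-10*, 10-11*, 100-0*, 100-1*, 1000-*, 1001-*, 101-1*, 1011-*, 11-10*, 11-11*, 1101-*, 111-1*, 1111-*
[col 2] --010*, --110*, -0-10*, -1-10*, -1-11*, -101-*, -11-1, -111-*, 0--10*, 01--1, 01-1-*, 010--, 1--10*, 1--11*, 1-01-*, 1-1-1, 1-11-*, 10--1, 10-1-*, 100--, 11-1-*
[col 3] ---10, -1-1-, 1--1-
Prime implicants: ---10, -0001, -1-1-, -11-1, 0-001, 001-0, 01--1, 010--, 1--1-, 1-1-1, 10--1, 100--
PI chart (minterm → PIs covering it):
  1 | -0001,0-001
  2 | ---10  (sole → essential)
  4 | 001-0  (sole → essential)
  6 | ---10,001-0
  8 | 010--  (sole → essential)
  10 | ---10,-1-1-,010--
  11 | -1-1-,01--1,010--
  13 | -11-1,01--1
  14 | ---10,-1-1-
  15 | -1-1-,-11-1,01--1
  16 | 100--  (sole → essential)
  17 | -0001,10--1,100--
  18 | ---10,1--1-,100--
  19 | 1--1-,10--1,100--
  21 | 1-1-1,10--1
  22 | ---10,1--1-
  23 | 1--1-,1-1-1,10--1
  26 | ---10,-1-1-,1--1-
  27 | -1-1-,1--1-
  29 | -11-1,1-1-1
  30 | ---10,-1-1-,1--1-
  31 | -1-1-,-11-1,1--1-,1-1-1
Essential prime implicants: ---10, 001-0, 010--, 100--

4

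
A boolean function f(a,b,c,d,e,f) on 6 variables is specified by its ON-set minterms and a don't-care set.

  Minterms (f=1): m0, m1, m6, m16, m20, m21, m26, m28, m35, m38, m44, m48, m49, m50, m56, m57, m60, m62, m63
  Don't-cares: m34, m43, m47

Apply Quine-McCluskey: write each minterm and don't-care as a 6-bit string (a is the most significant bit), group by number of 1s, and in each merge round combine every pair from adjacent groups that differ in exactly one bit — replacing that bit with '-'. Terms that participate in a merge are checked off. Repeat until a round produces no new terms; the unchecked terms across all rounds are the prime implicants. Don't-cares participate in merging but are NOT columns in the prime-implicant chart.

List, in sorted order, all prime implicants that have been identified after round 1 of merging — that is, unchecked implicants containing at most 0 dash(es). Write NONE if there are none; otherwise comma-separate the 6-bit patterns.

011010

[col 0] 000000*, 000001*, 000110*, 010000*, 010100*, 010101*, 011010, 011100*, 100010*, 100011*, 100110*, 101011*, 101100*, 101111*, 110000*, 110001*, 110010*, 111000*, 111001*, 111100*, 111110*, 111111*
[col 1] -00110, -10000, -11100, 0-0000, 00000-, 01-100, 010-00, 01010-, 1-0010, 1-1100, 1-1111, 10-011, 100-10, 10001-, 101-11, 11-000*, 11-001*, 1100-0, 11000-*, 111-00, 11100-*, 1111-0, 11111-
[col 2] 11-00-
Prime implicants: -00110, -10000, -11100, 0-0000, 00000-, 01-100, 010-00, 01010-, 011010, 1-0010, 1-1100, 1-1111, 10-011, 100-10, 10001-, 101-11, 11-00-, 1100-0, 111-00, 1111-0, 11111-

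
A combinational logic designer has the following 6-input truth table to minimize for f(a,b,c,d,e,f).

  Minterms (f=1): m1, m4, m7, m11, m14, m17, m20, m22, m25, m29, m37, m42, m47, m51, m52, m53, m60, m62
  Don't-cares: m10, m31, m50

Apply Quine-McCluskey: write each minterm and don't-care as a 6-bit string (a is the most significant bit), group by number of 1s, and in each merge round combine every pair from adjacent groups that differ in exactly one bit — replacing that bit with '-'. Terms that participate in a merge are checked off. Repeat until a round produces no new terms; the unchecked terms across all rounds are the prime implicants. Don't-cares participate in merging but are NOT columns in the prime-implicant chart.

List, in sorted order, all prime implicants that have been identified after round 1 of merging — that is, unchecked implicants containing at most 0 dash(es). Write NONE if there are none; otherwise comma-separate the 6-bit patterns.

000111, 101111

[col 0] 000001*, 000100*, 000111, 001010*, 001011*, 001110*, 010001*, 010100*, 010110*, 011001*, 011101*, 011111*, 100101*, 101010*, 101111, 110010*, 110011*, 110100*, 110101*, 111100*, 111110*
[col 1] -01010, -10100, 0-0001, 0-0100, 001-10, 00101-, 01-001, 0101-0, 011-01, 0111-1, 1-0101, 11-100, 11001-, 11010-, 1111-0
Prime implicants: -01010, -10100, 0-0001, 0-0100, 000111, 001-10, 00101-, 01-001, 0101-0, 011-01, 0111-1, 1-0101, 101111, 11-100, 11001-, 11010-, 1111-0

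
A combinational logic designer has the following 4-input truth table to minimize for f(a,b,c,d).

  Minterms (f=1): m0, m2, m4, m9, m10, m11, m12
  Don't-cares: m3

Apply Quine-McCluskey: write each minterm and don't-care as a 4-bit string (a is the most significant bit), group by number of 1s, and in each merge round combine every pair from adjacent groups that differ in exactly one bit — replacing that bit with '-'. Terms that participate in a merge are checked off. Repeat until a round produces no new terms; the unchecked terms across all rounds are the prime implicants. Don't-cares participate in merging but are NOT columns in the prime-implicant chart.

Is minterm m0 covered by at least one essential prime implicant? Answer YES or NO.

NO

Round 0: 0000✓ 0010✓ 0011✓ 0100✓ 1001✓ 1010✓ 1011✓ 1100✓
Round 1: -010✓ -011✓ -100 0-00 00-0 001-✓ 10-1 101-✓
Round 2: -01-
PIs = {-01-, -100, 0-00, 00-0, 10-1}
Coverage chart:
  m0: 0-00,00-0
  m2: -01-,00-0
  m4: -100,0-00
  m9: 10-1 ←essential
  m10: -01- ←essential
  m11: -01-,10-1
  m12: -100 ←essential
Essential: -01-, -100, 10-1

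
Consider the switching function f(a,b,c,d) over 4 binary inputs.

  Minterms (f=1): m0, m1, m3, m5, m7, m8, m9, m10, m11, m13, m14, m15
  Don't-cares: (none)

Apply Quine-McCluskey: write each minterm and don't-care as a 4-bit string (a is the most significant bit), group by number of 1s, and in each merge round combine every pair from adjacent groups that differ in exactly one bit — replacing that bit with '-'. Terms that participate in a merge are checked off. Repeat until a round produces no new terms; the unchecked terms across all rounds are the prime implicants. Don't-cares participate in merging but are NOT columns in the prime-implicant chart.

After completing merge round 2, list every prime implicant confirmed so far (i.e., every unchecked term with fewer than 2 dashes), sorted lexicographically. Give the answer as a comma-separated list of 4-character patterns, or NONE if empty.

[col 0] 0000*, 0001*, 0011*, 0101*, 0111*, 1000*, 1001*, 1010*, 1011*, 1101*, 1110*, 1111*
[col 1] -000*, -001*, -011*, -101*, -111*, 0-01*, 0-11*, 00-1*, 000-*, 01-1*, 1-01*, 1-10*, 1-11*, 10-0*, 10-1*, 100-*, 101-*, 11-1*, 111-*
[col 2] --01*, --11*, -0-1*, -00-, -1-1*, 0--1*, 1--1*, 1-1-, 10--
[col 3] ---1
Prime implicants: ---1, -00-, 1-1-, 10--

NONE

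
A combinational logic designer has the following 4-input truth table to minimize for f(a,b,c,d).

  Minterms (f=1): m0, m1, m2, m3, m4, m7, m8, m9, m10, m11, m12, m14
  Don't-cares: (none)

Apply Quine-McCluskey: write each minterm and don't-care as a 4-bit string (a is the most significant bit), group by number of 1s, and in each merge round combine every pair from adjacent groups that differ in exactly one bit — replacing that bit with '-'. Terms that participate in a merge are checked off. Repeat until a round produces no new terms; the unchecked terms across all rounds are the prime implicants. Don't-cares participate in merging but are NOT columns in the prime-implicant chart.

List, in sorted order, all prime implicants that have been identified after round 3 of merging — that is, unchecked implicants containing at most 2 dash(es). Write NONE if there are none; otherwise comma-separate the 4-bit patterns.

--00, 0-11, 1--0

Round 0: 0000✓ 0001✓ 0010✓ 0011✓ 0100✓ 0111✓ 1000✓ 1001✓ 1010✓ 1011✓ 1100✓ 1110✓
Round 1: -000✓ -001✓ -010✓ -011✓ -100✓ 0-00✓ 0-11 00-0✓ 00-1✓ 000-✓ 001-✓ 1-00✓ 1-10✓ 10-0✓ 10-1✓ 100-✓ 101-✓ 11-0✓
Round 2: --00 -0-0✓ -0-1✓ -00-✓ -01-✓ 00--✓ 1--0 10--✓
Round 3: -0--
PIs = {--00, -0--, 0-11, 1--0}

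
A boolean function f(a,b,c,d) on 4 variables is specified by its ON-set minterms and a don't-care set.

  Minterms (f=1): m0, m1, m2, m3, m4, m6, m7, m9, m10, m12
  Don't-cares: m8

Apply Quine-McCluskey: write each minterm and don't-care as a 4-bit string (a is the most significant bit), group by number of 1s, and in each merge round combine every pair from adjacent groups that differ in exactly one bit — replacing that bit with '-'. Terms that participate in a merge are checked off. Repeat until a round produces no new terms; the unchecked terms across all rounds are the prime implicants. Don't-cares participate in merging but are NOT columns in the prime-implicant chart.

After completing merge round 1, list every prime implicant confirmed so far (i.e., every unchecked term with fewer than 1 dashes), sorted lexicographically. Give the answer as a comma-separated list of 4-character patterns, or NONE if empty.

NONE

[col 0] 0000*, 0001*, 0010*, 0011*, 0100*, 0110*, 0111*, 1000*, 1001*, 1010*, 1100*
[col 1] -000*, -001*, -010*, -100*, 0-00*, 0-10*, 0-11*, 00-0*, 00-1*, 000-*, 001-*, 01-0*, 011-*, 1-00*, 10-0*, 100-*
[col 2] --00, -0-0, -00-, 0--0, 0-1-, 00--
Prime implicants: --00, -0-0, -00-, 0--0, 0-1-, 00--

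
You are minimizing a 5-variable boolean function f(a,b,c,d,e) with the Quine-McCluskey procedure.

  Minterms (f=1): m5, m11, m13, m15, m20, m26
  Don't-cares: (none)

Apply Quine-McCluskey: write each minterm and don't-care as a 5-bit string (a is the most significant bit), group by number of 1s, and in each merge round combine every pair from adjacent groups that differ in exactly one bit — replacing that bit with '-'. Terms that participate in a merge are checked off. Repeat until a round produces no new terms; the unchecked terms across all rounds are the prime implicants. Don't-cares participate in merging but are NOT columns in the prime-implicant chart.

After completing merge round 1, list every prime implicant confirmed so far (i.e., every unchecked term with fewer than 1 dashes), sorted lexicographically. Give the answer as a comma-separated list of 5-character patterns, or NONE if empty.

10100, 11010

Round 0: 00101✓ 01011✓ 01101✓ 01111✓ 10100 11010
Round 1: 0-101 01-11 011-1
PIs = {0-101, 01-11, 011-1, 10100, 11010}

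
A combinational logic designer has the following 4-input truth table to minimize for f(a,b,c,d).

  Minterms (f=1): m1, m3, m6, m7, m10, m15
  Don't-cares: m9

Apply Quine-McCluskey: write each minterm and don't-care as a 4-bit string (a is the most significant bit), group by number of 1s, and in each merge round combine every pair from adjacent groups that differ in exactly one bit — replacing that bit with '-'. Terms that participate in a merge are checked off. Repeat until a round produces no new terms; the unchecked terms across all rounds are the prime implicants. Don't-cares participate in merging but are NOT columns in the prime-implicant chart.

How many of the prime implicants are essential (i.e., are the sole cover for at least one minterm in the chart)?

size-2^0 implicants → 0001(✓)  0011(✓)  0110(✓)  0111(✓)  1001(✓)  1010  1111(✓)
size-2^1 implicants → -001  -111  0-11  00-1  011-
Unchecked terms (primes): -001, -111, 0-11, 00-1, 011-, 1010
Minterm coverage:
  m1 ⊆ -001,00-1
  m3 ⊆ 0-11,00-1
  m6 ⊆ 011- [E]
  m7 ⊆ -111,0-11,011-
  m10 ⊆ 1010 [E]
  m15 ⊆ -111 [E]
E = {-111, 011-, 1010}

3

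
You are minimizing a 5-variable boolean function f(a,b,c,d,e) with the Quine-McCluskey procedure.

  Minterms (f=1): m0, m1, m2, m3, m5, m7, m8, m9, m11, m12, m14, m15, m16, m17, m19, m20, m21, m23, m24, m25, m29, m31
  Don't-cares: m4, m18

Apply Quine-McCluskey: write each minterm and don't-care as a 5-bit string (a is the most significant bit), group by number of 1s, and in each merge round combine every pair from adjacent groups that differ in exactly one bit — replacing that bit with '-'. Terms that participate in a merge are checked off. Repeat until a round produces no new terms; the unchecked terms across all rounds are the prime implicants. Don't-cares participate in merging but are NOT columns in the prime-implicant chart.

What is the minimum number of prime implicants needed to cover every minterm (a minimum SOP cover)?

Round 0: 00000✓ 00001✓ 00010✓ 00011✓ 00100✓ 00101✓ 00111✓ 01000✓ 01001✓ 01011✓ 01100✓ 01110✓ 01111✓ 10000✓ 10001✓ 10010✓ 10011✓ 10100✓ 10101✓ 10111✓ 11000✓ 11001✓ 11101✓ 11111✓
Round 1: -0000✓ -0001✓ -0010✓ -0011✓ -0100✓ -0101✓ -0111✓ -1000✓ -1001✓ -1111✓ 0-000✓ 0-001✓ 0-011✓ 0-100✓ 0-111✓ 00-00✓ 00-01✓ 00-11✓ 000-0✓ 000-1✓ 0000-✓ 0001-✓ 001-1✓ 0010-✓ 01-00✓ 01-11✓ 010-1✓ 0100-✓ 011-0 0111- 1-000✓ 1-001✓ 1-101✓ 1-111✓ 10-00✓ 10-01✓ 10-11✓ 100-0✓ 100-1✓ 1000-✓ 1001-✓ 101-1✓ 1010-✓ 11-01✓ 1100-✓ 111-1✓
Round 2: --000✓ --001✓ --111 -0-00✓ -0-01✓ -0-11✓ -00-0✓ -00-1✓ -000-✓ -001-✓ -01-1✓ -010-✓ -100-✓ 0--00 0--11 0-0-1 0-00-✓ 00--1✓ 00-0-✓ 000--✓ 1--01 1-00-✓ 1-1-1 10--1✓ 10-0-✓ 100--✓
Round 3: --00- -0--1 -0-0- -00--
PIs = {--00-, --111, -0--1, -0-0-, -00--, 0--00, 0--11, 0-0-1, 011-0, 0111-, 1--01, 1-1-1}
Coverage chart:
  m0: --00-,-0-0-,-00--,0--00
  m1: --00-,-0--1,-0-0-,-00--,0-0-1
  m2: -00-- ←essential
  m3: -0--1,-00--,0--11,0-0-1
  m5: -0--1,-0-0-
  m7: --111,-0--1,0--11
  m8: --00-,0--00
  m9: --00-,0-0-1
  m11: 0--11,0-0-1
  m12: 0--00,011-0
  m14: 011-0,0111-
  m15: --111,0--11,0111-
  m16: --00-,-0-0-,-00--
  m17: --00-,-0--1,-0-0-,-00--,1--01
  m19: -0--1,-00--
  m20: -0-0- ←essential
  m21: -0--1,-0-0-,1--01,1-1-1
  m23: --111,-0--1,1-1-1
  m24: --00- ←essential
  m25: --00-,1--01
  m29: 1--01,1-1-1
  m31: --111,1-1-1
Essential: --00-, -0-0-, -00--
Petrick residual → 0--11, 011-0, 1-1-1
Min cover (6 terms): c'd' + b'd' + b'c' + a'de + a'bce' + ace

6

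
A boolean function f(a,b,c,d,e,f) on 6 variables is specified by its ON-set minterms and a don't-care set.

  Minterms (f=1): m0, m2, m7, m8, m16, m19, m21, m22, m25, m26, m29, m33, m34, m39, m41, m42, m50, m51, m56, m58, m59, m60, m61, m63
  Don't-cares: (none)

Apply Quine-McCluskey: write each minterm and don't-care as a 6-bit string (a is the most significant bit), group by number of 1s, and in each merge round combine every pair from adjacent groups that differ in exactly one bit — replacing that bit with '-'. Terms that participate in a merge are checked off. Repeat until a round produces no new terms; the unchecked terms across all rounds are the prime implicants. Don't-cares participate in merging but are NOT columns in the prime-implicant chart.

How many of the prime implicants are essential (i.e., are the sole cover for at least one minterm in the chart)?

10

size-2^0 implicants → 000000(✓)  000010(✓)  000111(✓)  001000(✓)  010000(✓)  010011(✓)  010101(✓)  010110  011001(✓)  011010(✓)  011101(✓)  100001(✓)  100010(✓)  100111(✓)  101001(✓)  101010(✓)  110010(✓)  110011(✓)  111000(✓)  111010(✓)  111011(✓)  111100(✓)  111101(✓)  111111(✓)
size-2^1 implicants → -00010  -00111  -10011  -11010  -11101  0-0000  00-000  0000-0  01-101  011-01  1-0010(✓)  1-1010(✓)  10-001  10-010(✓)  11-010(✓)  11-011(✓)  11001-(✓)  111-00  111-11  1110-0  11101-(✓)  1111-1  11110-
size-2^2 implicants → 1--010  11-01-
Unchecked terms (primes): -00010, -00111, -10011, -11010, -11101, 0-0000, 00-000, 0000-0, 01-101, 010110, 011-01, 1--010, 10-001, 11-01-, 111-00, 111-11, 1110-0, 1111-1, 11110-
Minterm coverage:
  m0 ⊆ 0-0000,00-000,0000-0
  m2 ⊆ -00010,0000-0
  m7 ⊆ -00111 [E]
  m8 ⊆ 00-000 [E]
  m16 ⊆ 0-0000 [E]
  m19 ⊆ -10011 [E]
  m21 ⊆ 01-101 [E]
  m22 ⊆ 010110 [E]
  m25 ⊆ 011-01 [E]
  m26 ⊆ -11010 [E]
  m29 ⊆ -11101,01-101,011-01
  m33 ⊆ 10-001 [E]
  m34 ⊆ -00010,1--010
  m39 ⊆ -00111 [E]
  m41 ⊆ 10-001 [E]
  m42 ⊆ 1--010 [E]
  m50 ⊆ 1--010,11-01-
  m51 ⊆ -10011,11-01-
  m56 ⊆ 111-00,1110-0
  m58 ⊆ -11010,1--010,11-01-,1110-0
  m59 ⊆ 11-01-,111-11
  m60 ⊆ 111-00,11110-
  m61 ⊆ -11101,1111-1,11110-
  m63 ⊆ 111-11,1111-1
E = {-00111, -10011, -11010, 0-0000, 00-000, 01-101, 010110, 011-01, 1--010, 10-001}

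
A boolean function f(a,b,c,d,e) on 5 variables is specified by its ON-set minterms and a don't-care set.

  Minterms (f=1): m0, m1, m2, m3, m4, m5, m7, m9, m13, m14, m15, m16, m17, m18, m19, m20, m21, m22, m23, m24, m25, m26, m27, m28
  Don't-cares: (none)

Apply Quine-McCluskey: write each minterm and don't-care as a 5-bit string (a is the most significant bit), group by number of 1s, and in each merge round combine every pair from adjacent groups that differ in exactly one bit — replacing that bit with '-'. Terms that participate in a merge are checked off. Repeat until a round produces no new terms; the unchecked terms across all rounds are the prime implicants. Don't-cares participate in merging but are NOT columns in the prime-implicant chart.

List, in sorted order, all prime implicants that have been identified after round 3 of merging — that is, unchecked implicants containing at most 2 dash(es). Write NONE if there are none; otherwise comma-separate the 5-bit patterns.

[col 0] 00000*, 00001*, 00010*, 00011*, 00100*, 00101*, 00111*, 01001*, 01101*, 01110*, 01111*, 10000*, 10001*, 10010*, 10011*, 10100*, 10101*, 10110*, 10111*, 11000*, 11001*, 11010*, 11011*, 11100*
[col 1] -0000*, -0001*, -0010*, -0011*, -0100*, -0101*, -0111*, -1001*, 0-001*, 0-101*, 0-111*, 00-00*, 00-01*, 00-11*, 000-0*, 000-1*, 0000-*, 0001-*, 001-1*, 0010-*, 01-01*, 011-1*, 0111-, 1-000*, 1-001*, 1-010*, 1-011*, 1-100*, 10-00*, 10-01*, 10-10*, 10-11*, 100-0*, 100-1*, 1000-*, 1001-*, 101-0*, 101-1*, 1010-*, 1011-*, 11-00*, 110-0*, 110-1*, 1100-*, 1101-*
[col 2] --001, -0-00*, -0-01*, -0-11*, -00-0*, -00-1*, -000-*, -001-*, -01-1*, -010-*, 0--01, 0-1-1, 00--1*, 00-0-*, 000--*, 1--00, 1-0-0*, 1-0-1*, 1-00-*, 1-01-*, 10--0*, 10--1*, 10-0-*, 10-1-*, 100--*, 101--*, 110--*
[col 3] -0--1, -0-0-, -00--, 1-0--, 10---
Prime implicants: --001, -0--1, -0-0-, -00--, 0--01, 0-1-1, 0111-, 1--00, 1-0--, 10---

--001, 0--01, 0-1-1, 0111-, 1--00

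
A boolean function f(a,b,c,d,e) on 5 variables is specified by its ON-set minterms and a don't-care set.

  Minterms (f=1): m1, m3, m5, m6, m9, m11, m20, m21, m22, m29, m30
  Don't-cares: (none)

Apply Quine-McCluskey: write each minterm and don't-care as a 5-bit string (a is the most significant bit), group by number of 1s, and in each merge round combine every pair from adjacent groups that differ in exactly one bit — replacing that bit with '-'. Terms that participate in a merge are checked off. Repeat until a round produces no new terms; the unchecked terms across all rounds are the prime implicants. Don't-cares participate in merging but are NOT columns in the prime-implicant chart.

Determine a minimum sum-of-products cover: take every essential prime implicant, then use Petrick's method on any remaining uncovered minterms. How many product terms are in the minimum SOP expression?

6

[col 0] 00001*, 00011*, 00101*, 00110*, 01001*, 01011*, 10100*, 10101*, 10110*, 11101*, 11110*
[col 1] -0101, -0110, 0-001*, 0-011*, 00-01, 000-1*, 010-1*, 1-101, 1-110, 101-0, 1010-
[col 2] 0-0-1
Prime implicants: -0101, -0110, 0-0-1, 00-01, 1-101, 1-110, 101-0, 1010-
PI chart (minterm → PIs covering it):
  1 | 0-0-1,00-01
  3 | 0-0-1  (sole → essential)
  5 | -0101,00-01
  6 | -0110  (sole → essential)
  9 | 0-0-1  (sole → essential)
  11 | 0-0-1  (sole → essential)
  20 | 101-0,1010-
  21 | -0101,1-101,1010-
  22 | -0110,1-110,101-0
  29 | 1-101  (sole → essential)
  30 | 1-110  (sole → essential)
Essential prime implicants: -0110, 0-0-1, 1-101, 1-110
Petrick residual → -0101, 101-0
Minimum SOP uses 6 PIs: b'cd'e + b'cde' + a'c'e + acd'e + acde' + ab'ce'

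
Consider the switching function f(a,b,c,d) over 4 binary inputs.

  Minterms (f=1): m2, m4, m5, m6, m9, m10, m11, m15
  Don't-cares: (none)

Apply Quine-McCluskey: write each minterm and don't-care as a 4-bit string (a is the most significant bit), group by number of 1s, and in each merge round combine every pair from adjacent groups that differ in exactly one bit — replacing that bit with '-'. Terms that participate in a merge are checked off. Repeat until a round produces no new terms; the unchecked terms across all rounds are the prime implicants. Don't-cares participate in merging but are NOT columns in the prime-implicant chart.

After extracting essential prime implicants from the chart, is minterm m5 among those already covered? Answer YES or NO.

[col 0] 0010*, 0100*, 0101*, 0110*, 1001*, 1010*, 1011*, 1111*
[col 1] -010, 0-10, 01-0, 010-, 1-11, 10-1, 101-
Prime implicants: -010, 0-10, 01-0, 010-, 1-11, 10-1, 101-
PI chart (minterm → PIs covering it):
  2 | -010,0-10
  4 | 01-0,010-
  5 | 010-  (sole → essential)
  6 | 0-10,01-0
  9 | 10-1  (sole → essential)
  10 | -010,101-
  11 | 1-11,10-1,101-
  15 | 1-11  (sole → essential)
Essential prime implicants: 010-, 1-11, 10-1

YES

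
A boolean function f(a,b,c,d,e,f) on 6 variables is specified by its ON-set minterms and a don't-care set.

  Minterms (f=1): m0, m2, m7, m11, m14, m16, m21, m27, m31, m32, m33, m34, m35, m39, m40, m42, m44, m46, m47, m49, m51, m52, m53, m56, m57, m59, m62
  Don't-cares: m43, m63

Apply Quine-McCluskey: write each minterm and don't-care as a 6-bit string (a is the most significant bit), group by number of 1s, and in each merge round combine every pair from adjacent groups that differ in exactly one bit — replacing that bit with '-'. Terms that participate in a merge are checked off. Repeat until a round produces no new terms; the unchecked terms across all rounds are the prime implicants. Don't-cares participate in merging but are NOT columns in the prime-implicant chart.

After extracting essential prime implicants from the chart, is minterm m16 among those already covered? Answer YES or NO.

[col 0] 000000*, 000010*, 000111*, 001011*, 001110*, 010000*, 010101*, 011011*, 011111*, 100000*, 100001*, 100010*, 100011*, 100111*, 101000*, 101010*, 101011*, 101100*, 101110*, 101111*, 110001*, 110011*, 110100*, 110101*, 111000*, 111001*, 111011*, 111110*, 111111*
[col 1] -00000*, -00010*, -00111, -01011*, -01110, -10101, -11011*, -11111*, 0-0000, 0-1011*, 0000-0*, 011-11*, 1-0001*, 1-0011*, 1-1000, 1-1011*, 1-1110*, 1-1111*, 10-000*, 10-010*, 10-011*, 10-111*, 100-11*, 1000-0*, 1000-1*, 10000-*, 10001-*, 101-00*, 101-10*, 101-11*, 1010-0*, 10101-*, 1011-0*, 10111-*, 11-001*, 11-011*, 110-01, 1100-1*, 11010-, 111-11*, 1110-1*, 11100-, 11111-*
[col 2] --1011, -000-0, -11-11, 1--011, 1-00-1, 1-1-11, 1-111-, 10--11, 10-0-0, 10-01-, 1000--, 101--0, 101-1-, 11-0-1
Prime implicants: --1011, -000-0, -00111, -01110, -10101, -11-11, 0-0000, 1--011, 1-00-1, 1-1-11, 1-1000, 1-111-, 10--11, 10-0-0, 10-01-, 1000--, 101--0, 101-1-, 11-0-1, 110-01, 11010-, 11100-
PI chart (minterm → PIs covering it):
  0 | -000-0,0-0000
  2 | -000-0  (sole → essential)
  7 | -00111  (sole → essential)
  11 | --1011  (sole → essential)
  14 | -01110  (sole → essential)
  16 | 0-0000  (sole → essential)
  21 | -10101  (sole → essential)
  27 | --1011,-11-11
  31 | -11-11  (sole → essential)
  32 | -000-0,10-0-0,1000--
  33 | 1-00-1,1000--
  34 | -000-0,10-0-0,10-01-,1000--
  35 | 1--011,1-00-1,10--11,10-01-,1000--
  39 | -00111,10--11
  40 | 1-1000,10-0-0,101--0
  42 | 10-0-0,10-01-,101--0,101-1-
  44 | 101--0  (sole → essential)
  46 | -01110,1-111-,101--0,101-1-
  47 | 1-1-11,1-111-,10--11,101-1-
  49 | 1-00-1,11-0-1,110-01
  51 | 1--011,1-00-1,11-0-1
  52 | 11010-  (sole → essential)
  53 | -10101,110-01,11010-
  56 | 1-1000,11100-
  57 | 11-0-1,11100-
  59 | --1011,-11-11,1--011,1-1-11,11-0-1
  62 | 1-111-  (sole → essential)
Essential prime implicants: --1011, -000-0, -00111, -01110, -10101, -11-11, 0-0000, 1-111-, 101--0, 11010-

YES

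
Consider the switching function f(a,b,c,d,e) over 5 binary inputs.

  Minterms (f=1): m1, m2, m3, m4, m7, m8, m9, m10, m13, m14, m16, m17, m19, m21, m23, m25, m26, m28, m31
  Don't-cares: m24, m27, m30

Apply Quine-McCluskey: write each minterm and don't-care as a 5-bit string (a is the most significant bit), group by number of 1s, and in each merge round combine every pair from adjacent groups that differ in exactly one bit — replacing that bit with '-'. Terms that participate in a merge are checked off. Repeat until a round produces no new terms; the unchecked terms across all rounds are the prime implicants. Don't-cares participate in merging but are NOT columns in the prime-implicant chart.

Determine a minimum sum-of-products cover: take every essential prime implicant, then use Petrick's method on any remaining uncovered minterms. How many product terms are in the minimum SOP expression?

11

Round 0: 00001✓ 00010✓ 00011✓ 00100 00111✓ 01000✓ 01001✓ 01010✓ 01101✓ 01110✓ 10000✓ 10001✓ 10011✓ 10101✓ 10111✓ 11000✓ 11001✓ 11010✓ 11011✓ 11100✓ 11110✓ 11111✓
Round 1: -0001✓ -0011✓ -0111✓ -1000✓ -1001✓ -1010✓ -1110✓ 0-001✓ 0-010 00-11✓ 000-1✓ 0001- 01-01 01-10✓ 010-0✓ 0100-✓ 1-000✓ 1-001✓ 1-011✓ 1-111✓ 10-01✓ 10-11✓ 100-1✓ 1000-✓ 101-1✓ 11-00✓ 11-10✓ 11-11✓ 110-0✓ 110-1✓ 1100-✓ 1101-✓ 111-0✓ 1111-✓
Round 2: --001 -0-11 -00-1 -1-10 -10-0 -100- 1--11 1-0-1 1-00- 10--1 11--0 11-1- 110--
PIs = {--001, -0-11, -00-1, -1-10, -10-0, -100-, 0-010, 0001-, 00100, 01-01, 1--11, 1-0-1, 1-00-, 10--1, 11--0, 11-1-, 110--}
Coverage chart:
  m1: --001,-00-1
  m2: 0-010,0001-
  m3: -0-11,-00-1,0001-
  m4: 00100 ←essential
  m7: -0-11 ←essential
  m8: -10-0,-100-
  m9: --001,-100-,01-01
  m10: -1-10,-10-0,0-010
  m13: 01-01 ←essential
  m14: -1-10 ←essential
  m16: 1-00- ←essential
  m17: --001,-00-1,1-0-1,1-00-,10--1
  m19: -0-11,-00-1,1--11,1-0-1,10--1
  m21: 10--1 ←essential
  m23: -0-11,1--11,10--1
  m25: --001,-100-,1-0-1,1-00-,110--
  m26: -1-10,-10-0,11--0,11-1-,110--
  m28: 11--0 ←essential
  m31: 1--11,11-1-
Essential: -0-11, -1-10, 00100, 01-01, 1-00-, 10--1, 11--0
Petrick residual → --001, -10-0, 0-010, 1--11
Min cover (11 terms): c'd'e + b'de + bde' + bc'e' + a'c'de' + a'b'cd'e' + a'bd'e + ade + ac'd' + ab'e + abe'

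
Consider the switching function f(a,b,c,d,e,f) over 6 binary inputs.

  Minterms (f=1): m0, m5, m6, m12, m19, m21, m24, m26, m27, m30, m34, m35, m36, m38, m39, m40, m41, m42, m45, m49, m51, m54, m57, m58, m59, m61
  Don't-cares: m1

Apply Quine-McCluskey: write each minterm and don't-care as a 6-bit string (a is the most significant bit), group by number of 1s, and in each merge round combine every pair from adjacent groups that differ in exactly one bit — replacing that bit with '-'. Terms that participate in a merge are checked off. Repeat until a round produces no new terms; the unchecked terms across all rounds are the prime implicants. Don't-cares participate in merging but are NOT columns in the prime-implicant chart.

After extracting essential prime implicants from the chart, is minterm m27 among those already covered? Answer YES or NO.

YES

size-2^0 implicants → 000000(✓)  000001(✓)  000101(✓)  000110(✓)  001100  010011(✓)  010101(✓)  011000(✓)  011010(✓)  011011(✓)  011110(✓)  100010(✓)  100011(✓)  100100(✓)  100110(✓)  100111(✓)  101000(✓)  101001(✓)  101010(✓)  101101(✓)  110001(✓)  110011(✓)  110110(✓)  111001(✓)  111010(✓)  111011(✓)  111101(✓)
size-2^1 implicants → -00110  -10011(✓)  -11010(✓)  -11011(✓)  0-0101  000-01  00000-  01-011(✓)  011-10  0110-0  01101-(✓)  1-0011  1-0110  1-1001(✓)  1-1010  1-1101(✓)  10-010  100-10(✓)  100-11(✓)  10001-(✓)  1001-0  10011-(✓)  101-01(✓)  1010-0  10100-  11-001(✓)  11-011(✓)  1100-1(✓)  111-01(✓)  1110-1(✓)  11101-(✓)
size-2^2 implicants → -1-011  -1101-  1-1-01  100-1-  11-0-1
Unchecked terms (primes): -00110, -1-011, -1101-, 0-0101, 000-01, 00000-, 001100, 011-10, 0110-0, 1-0011, 1-0110, 1-1-01, 1-1010, 10-010, 100-1-, 1001-0, 1010-0, 10100-, 11-0-1
Minterm coverage:
  m0 ⊆ 00000- [E]
  m5 ⊆ 0-0101,000-01
  m6 ⊆ -00110 [E]
  m12 ⊆ 001100 [E]
  m19 ⊆ -1-011 [E]
  m21 ⊆ 0-0101 [E]
  m24 ⊆ 0110-0 [E]
  m26 ⊆ -1101-,011-10,0110-0
  m27 ⊆ -1-011,-1101-
  m30 ⊆ 011-10 [E]
  m34 ⊆ 10-010,100-1-
  m35 ⊆ 1-0011,100-1-
  m36 ⊆ 1001-0 [E]
  m38 ⊆ -00110,1-0110,100-1-,1001-0
  m39 ⊆ 100-1- [E]
  m40 ⊆ 1010-0,10100-
  m41 ⊆ 1-1-01,10100-
  m42 ⊆ 1-1010,10-010,1010-0
  m45 ⊆ 1-1-01 [E]
  m49 ⊆ 11-0-1 [E]
  m51 ⊆ -1-011,1-0011,11-0-1
  m54 ⊆ 1-0110 [E]
  m57 ⊆ 1-1-01,11-0-1
  m58 ⊆ -1101-,1-1010
  m59 ⊆ -1-011,-1101-,11-0-1
  m61 ⊆ 1-1-01 [E]
E = {-00110, -1-011, 0-0101, 00000-, 001100, 011-10, 0110-0, 1-0110, 1-1-01, 100-1-, 1001-0, 11-0-1}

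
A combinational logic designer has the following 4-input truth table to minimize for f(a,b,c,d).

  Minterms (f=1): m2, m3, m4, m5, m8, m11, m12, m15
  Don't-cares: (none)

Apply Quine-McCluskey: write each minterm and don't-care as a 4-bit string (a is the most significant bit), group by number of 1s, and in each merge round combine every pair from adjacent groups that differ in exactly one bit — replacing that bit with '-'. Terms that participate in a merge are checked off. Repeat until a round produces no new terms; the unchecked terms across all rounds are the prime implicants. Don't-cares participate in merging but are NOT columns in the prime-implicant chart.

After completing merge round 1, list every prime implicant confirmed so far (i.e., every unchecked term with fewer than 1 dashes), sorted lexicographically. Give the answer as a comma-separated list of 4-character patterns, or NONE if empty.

NONE

size-2^0 implicants → 0010(✓)  0011(✓)  0100(✓)  0101(✓)  1000(✓)  1011(✓)  1100(✓)  1111(✓)
size-2^1 implicants → -011  -100  001-  010-  1-00  1-11
Unchecked terms (primes): -011, -100, 001-, 010-, 1-00, 1-11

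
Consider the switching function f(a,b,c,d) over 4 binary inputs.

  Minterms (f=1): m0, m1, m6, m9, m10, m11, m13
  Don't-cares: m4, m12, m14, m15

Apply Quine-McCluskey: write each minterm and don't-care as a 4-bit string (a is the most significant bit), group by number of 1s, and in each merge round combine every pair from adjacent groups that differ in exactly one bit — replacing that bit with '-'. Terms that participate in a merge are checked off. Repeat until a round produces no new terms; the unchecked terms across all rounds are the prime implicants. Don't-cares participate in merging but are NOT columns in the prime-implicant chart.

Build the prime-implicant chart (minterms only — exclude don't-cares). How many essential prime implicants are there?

2

size-2^0 implicants → 0000(✓)  0001(✓)  0100(✓)  0110(✓)  1001(✓)  1010(✓)  1011(✓)  1100(✓)  1101(✓)  1110(✓)  1111(✓)
size-2^1 implicants → -001  -100(✓)  -110(✓)  0-00  000-  01-0(✓)  1-01(✓)  1-10(✓)  1-11(✓)  10-1(✓)  101-(✓)  11-0(✓)  11-1(✓)  110-(✓)  111-(✓)
size-2^2 implicants → -1-0  1--1  1-1-  11--
Unchecked terms (primes): -001, -1-0, 0-00, 000-, 1--1, 1-1-, 11--
Minterm coverage:
  m0 ⊆ 0-00,000-
  m1 ⊆ -001,000-
  m6 ⊆ -1-0 [E]
  m9 ⊆ -001,1--1
  m10 ⊆ 1-1- [E]
  m11 ⊆ 1--1,1-1-
  m13 ⊆ 1--1,11--
E = {-1-0, 1-1-}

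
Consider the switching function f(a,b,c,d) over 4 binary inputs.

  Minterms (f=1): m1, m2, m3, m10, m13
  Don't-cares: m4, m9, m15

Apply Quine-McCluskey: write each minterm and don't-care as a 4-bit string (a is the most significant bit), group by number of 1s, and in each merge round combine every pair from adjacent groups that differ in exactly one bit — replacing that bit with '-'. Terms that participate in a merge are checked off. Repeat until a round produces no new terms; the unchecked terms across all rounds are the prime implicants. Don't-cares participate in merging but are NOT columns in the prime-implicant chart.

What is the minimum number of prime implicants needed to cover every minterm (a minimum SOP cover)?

3

[col 0] 0001*, 0010*, 0011*, 0100, 1001*, 1010*, 1101*, 1111*
[col 1] -001, -010, 00-1, 001-, 1-01, 11-1
Prime implicants: -001, -010, 00-1, 001-, 0100, 1-01, 11-1
PI chart (minterm → PIs covering it):
  1 | -001,00-1
  2 | -010,001-
  3 | 00-1,001-
  10 | -010  (sole → essential)
  13 | 1-01,11-1
Essential prime implicants: -010
Petrick residual → 00-1, 1-01
Minimum SOP uses 3 PIs: b'cd' + a'b'd + ac'd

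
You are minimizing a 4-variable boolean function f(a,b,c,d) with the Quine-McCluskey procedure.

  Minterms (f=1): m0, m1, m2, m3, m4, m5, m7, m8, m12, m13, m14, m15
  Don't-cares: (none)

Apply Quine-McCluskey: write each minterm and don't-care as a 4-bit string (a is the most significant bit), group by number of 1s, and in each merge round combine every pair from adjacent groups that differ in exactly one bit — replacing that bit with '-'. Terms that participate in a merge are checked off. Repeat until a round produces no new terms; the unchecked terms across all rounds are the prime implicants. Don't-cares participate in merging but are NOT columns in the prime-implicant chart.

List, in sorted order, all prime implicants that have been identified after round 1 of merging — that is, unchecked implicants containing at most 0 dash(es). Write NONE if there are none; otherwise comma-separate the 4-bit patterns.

size-2^0 implicants → 0000(✓)  0001(✓)  0010(✓)  0011(✓)  0100(✓)  0101(✓)  0111(✓)  1000(✓)  1100(✓)  1101(✓)  1110(✓)  1111(✓)
size-2^1 implicants → -000(✓)  -100(✓)  -101(✓)  -111(✓)  0-00(✓)  0-01(✓)  0-11(✓)  00-0(✓)  00-1(✓)  000-(✓)  001-(✓)  01-1(✓)  010-(✓)  1-00(✓)  11-0(✓)  11-1(✓)  110-(✓)  111-(✓)
size-2^2 implicants → --00  -1-1  -10-  0--1  0-0-  00--  11--
Unchecked terms (primes): --00, -1-1, -10-, 0--1, 0-0-, 00--, 11--

NONE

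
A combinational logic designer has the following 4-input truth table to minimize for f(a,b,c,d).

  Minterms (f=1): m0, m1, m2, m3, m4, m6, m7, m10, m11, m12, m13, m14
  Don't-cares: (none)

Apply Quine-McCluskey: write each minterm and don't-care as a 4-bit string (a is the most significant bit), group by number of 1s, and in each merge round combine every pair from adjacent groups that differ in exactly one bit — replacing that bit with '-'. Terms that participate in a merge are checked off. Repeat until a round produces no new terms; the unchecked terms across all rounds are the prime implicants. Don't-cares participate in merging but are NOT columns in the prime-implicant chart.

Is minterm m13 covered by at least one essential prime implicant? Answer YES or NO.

[col 0] 0000*, 0001*, 0010*, 0011*, 0100*, 0110*, 0111*, 1010*, 1011*, 1100*, 1101*, 1110*
[col 1] -010*, -011*, -100*, -110*, 0-00*, 0-10*, 0-11*, 00-0*, 00-1*, 000-*, 001-*, 01-0*, 011-*, 1-10*, 101-*, 11-0*, 110-
[col 2] --10, -01-, -1-0, 0--0, 0-1-, 00--
Prime implicants: --10, -01-, -1-0, 0--0, 0-1-, 00--, 110-
PI chart (minterm → PIs covering it):
  0 | 0--0,00--
  1 | 00--  (sole → essential)
  2 | --10,-01-,0--0,0-1-,00--
  3 | -01-,0-1-,00--
  4 | -1-0,0--0
  6 | --10,-1-0,0--0,0-1-
  7 | 0-1-  (sole → essential)
  10 | --10,-01-
  11 | -01-  (sole → essential)
  12 | -1-0,110-
  13 | 110-  (sole → essential)
  14 | --10,-1-0
Essential prime implicants: -01-, 0-1-, 00--, 110-

YES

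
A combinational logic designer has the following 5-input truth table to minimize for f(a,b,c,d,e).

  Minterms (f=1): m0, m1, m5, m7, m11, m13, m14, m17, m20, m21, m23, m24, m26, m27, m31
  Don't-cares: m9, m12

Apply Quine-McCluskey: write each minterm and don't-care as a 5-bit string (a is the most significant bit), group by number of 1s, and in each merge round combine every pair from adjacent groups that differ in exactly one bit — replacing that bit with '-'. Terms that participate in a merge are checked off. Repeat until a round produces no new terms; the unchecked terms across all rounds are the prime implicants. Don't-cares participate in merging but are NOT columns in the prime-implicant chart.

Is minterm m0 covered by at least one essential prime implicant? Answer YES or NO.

Round 0: 00000✓ 00001✓ 00101✓ 00111✓ 01001✓ 01011✓ 01100✓ 01101✓ 01110✓ 10001✓ 10100✓ 10101✓ 10111✓ 11000✓ 11010✓ 11011✓ 11111✓
Round 1: -0001✓ -0101✓ -0111✓ -1011 0-001✓ 0-101✓ 00-01✓ 0000- 001-1✓ 01-01✓ 010-1 011-0 0110- 1-111 10-01✓ 101-1✓ 1010- 11-11 110-0 1101-
Round 2: -0-01 -01-1 0--01
PIs = {-0-01, -01-1, -1011, 0--01, 0000-, 010-1, 011-0, 0110-, 1-111, 1010-, 11-11, 110-0, 1101-}
Coverage chart:
  m0: 0000- ←essential
  m1: -0-01,0--01,0000-
  m5: -0-01,-01-1,0--01
  m7: -01-1 ←essential
  m11: -1011,010-1
  m13: 0--01,0110-
  m14: 011-0 ←essential
  m17: -0-01 ←essential
  m20: 1010- ←essential
  m21: -0-01,-01-1,1010-
  m23: -01-1,1-111
  m24: 110-0 ←essential
  m26: 110-0,1101-
  m27: -1011,11-11,1101-
  m31: 1-111,11-11
Essential: -0-01, -01-1, 0000-, 011-0, 1010-, 110-0

YES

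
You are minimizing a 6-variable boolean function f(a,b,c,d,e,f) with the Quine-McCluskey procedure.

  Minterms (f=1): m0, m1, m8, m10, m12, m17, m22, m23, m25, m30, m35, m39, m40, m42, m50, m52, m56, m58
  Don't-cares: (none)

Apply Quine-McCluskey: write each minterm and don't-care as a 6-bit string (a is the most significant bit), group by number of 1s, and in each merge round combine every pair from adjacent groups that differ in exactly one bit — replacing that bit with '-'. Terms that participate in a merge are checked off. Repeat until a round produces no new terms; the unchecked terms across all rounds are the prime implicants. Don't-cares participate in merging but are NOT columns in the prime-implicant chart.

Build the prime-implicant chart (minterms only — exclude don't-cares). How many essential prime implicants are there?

[col 0] 000000*, 000001*, 001000*, 001010*, 001100*, 010001*, 010110*, 010111*, 011001*, 011110*, 100011*, 100111*, 101000*, 101010*, 110010*, 110100, 111000*, 111010*
[col 1] -01000*, -01010*, 0-0001, 00-000, 00000-, 001-00, 0010-0*, 01-001, 01-110, 01011-, 1-1000*, 1-1010*, 100-11, 1010-0*, 11-010, 1110-0*
[col 2] -010-0, 1-10-0
Prime implicants: -010-0, 0-0001, 00-000, 00000-, 001-00, 01-001, 01-110, 01011-, 1-10-0, 100-11, 11-010, 110100
PI chart (minterm → PIs covering it):
  0 | 00-000,00000-
  1 | 0-0001,00000-
  8 | -010-0,00-000,001-00
  10 | -010-0  (sole → essential)
  12 | 001-00  (sole → essential)
  17 | 0-0001,01-001
  22 | 01-110,01011-
  23 | 01011-  (sole → essential)
  25 | 01-001  (sole → essential)
  30 | 01-110  (sole → essential)
  35 | 100-11  (sole → essential)
  39 | 100-11  (sole → essential)
  40 | -010-0,1-10-0
  42 | -010-0,1-10-0
  50 | 11-010  (sole → essential)
  52 | 110100  (sole → essential)
  56 | 1-10-0  (sole → essential)
  58 | 1-10-0,11-010
Essential prime implicants: -010-0, 001-00, 01-001, 01-110, 01011-, 1-10-0, 100-11, 11-010, 110100

9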